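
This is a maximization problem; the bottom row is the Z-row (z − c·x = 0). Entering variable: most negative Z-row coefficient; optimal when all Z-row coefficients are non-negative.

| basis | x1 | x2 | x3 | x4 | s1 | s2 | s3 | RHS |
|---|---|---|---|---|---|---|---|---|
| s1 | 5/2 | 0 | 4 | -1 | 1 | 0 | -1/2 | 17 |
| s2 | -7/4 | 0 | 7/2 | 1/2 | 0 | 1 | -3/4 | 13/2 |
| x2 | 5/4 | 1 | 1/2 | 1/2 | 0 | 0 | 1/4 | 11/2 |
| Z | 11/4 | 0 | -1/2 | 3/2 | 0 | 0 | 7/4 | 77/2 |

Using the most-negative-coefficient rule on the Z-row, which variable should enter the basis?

x3

Negative Z-row entries: x3: -1/2.
The most negative is -1/2 in column x3, so x3 enters.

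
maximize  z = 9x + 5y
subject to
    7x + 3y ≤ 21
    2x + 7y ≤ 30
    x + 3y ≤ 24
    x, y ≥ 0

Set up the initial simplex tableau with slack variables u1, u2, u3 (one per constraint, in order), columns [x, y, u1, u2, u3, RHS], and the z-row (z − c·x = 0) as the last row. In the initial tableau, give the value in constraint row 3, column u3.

Slack u3 belongs to constraint 3; its column is the unit vector e_3, so the entry in row 3 is 1.

1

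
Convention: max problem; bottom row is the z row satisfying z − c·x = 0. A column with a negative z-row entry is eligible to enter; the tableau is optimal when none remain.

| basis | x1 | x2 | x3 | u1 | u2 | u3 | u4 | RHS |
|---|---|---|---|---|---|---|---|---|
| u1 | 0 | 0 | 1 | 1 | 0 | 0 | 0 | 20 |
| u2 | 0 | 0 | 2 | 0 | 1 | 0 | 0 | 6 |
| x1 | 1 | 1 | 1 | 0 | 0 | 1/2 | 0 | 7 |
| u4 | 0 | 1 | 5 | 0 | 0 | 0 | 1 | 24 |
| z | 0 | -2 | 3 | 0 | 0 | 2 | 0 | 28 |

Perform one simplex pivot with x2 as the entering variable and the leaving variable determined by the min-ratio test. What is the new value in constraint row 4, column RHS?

Ratio test on column x2 — row 1: entry 0 ≤ 0; row 2: entry 0 ≤ 0; row 3: 7/1 = 7; row 4: 24/1 = 24. Minimum is 7 at row 3 (x1 leaves); pivot element 1.
Divide row 3 by 1; eliminate column x2 from the other rows.
Row 4 update in column RHS: 24 − 1·7 = 17.

17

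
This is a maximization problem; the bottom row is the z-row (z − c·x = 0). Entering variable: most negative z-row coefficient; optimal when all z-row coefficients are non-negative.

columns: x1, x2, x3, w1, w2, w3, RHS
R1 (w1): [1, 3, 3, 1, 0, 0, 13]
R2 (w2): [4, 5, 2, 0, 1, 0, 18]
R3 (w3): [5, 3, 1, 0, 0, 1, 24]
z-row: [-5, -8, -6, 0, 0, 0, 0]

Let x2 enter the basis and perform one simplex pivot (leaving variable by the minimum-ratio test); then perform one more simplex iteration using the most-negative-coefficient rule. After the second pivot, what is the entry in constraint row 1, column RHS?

Ratio test on column x2 — row 1: 13/3 = 13/3; row 2: 18/5 = 18/5; row 3: 24/3 = 8. Minimum is 18/5 at row 2 (w2 leaves); pivot element 5.
Divide row 2 by 5; eliminate column x2 from the other rows.
Second iteration: most negative z-row entry is -14/5 in column x3, so x3 enters.
Ratio test on column x3 — row 1: (11/5)/(9/5) = 11/9; row 2: (18/5)/(2/5) = 9; row 3: entry -1/5 ≤ 0. Minimum is 11/9 at row 1 (w1 leaves); pivot element 9/5.
Divide row 1 by 9/5; eliminate column x3 from the other rows.
After both pivots, the entry at constraint row 1, column RHS is 11/9.

11/9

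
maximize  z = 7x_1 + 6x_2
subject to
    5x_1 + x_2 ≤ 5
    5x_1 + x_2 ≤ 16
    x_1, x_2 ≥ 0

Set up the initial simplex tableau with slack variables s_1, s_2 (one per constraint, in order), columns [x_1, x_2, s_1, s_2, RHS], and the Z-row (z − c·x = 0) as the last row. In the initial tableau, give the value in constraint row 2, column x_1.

Constraint 2 has coefficient 5 on x_1.

5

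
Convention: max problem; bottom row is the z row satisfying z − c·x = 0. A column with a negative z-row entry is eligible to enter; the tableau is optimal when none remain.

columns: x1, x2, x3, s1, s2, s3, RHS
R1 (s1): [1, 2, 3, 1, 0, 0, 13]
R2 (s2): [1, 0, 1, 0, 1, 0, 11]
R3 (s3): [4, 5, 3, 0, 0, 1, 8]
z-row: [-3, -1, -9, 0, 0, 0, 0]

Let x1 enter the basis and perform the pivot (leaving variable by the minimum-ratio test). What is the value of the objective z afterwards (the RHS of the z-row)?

6

Ratio test on column x1 — row 1: 13/1 = 13; row 2: 11/1 = 11; row 3: 8/4 = 2. Minimum is 2 at row 3 (s3 leaves); pivot element 4.
Pivot on row 3; the z-row RHS becomes 0 − (-3)·2 = 6.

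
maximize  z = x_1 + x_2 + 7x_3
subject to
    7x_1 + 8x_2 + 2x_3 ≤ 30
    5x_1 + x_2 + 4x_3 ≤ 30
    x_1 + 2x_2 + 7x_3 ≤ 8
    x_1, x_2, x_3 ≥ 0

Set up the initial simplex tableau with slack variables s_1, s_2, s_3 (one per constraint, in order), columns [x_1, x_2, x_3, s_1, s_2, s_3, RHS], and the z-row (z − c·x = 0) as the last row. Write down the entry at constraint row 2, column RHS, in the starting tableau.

30

The RHS of constraint 2 is b_2 = 30.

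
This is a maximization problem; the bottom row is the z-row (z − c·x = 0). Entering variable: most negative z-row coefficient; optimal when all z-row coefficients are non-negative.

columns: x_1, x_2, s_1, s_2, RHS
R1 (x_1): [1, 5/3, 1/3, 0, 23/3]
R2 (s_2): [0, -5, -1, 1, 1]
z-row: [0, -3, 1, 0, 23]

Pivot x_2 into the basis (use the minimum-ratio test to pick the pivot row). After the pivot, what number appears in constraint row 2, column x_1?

Ratio test on column x_2 — row 1: (23/3)/(5/3) = 23/5; row 2: entry -5 ≤ 0. Minimum is 23/5 at row 1 (x_1 leaves); pivot element 5/3.
Divide row 1 by 5/3; eliminate column x_2 from the other rows.
Row 2 update in column x_1: 0 − (-5)·(3/5) = 3.

3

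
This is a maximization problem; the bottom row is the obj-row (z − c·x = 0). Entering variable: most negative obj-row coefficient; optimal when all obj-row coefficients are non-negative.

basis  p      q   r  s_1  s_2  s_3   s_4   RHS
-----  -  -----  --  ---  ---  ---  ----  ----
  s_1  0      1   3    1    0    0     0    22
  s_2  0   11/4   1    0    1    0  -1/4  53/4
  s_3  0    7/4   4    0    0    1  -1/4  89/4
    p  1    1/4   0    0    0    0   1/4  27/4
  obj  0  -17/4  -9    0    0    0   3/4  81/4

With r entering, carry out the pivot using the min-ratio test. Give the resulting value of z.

1125/16

Ratio test on column r — row 1: 22/3 = 22/3; row 2: (53/4)/1 = 53/4; row 3: (89/4)/4 = 89/16; row 4: entry 0 ≤ 0. Minimum is 89/16 at row 3 (s_3 leaves); pivot element 4.
Pivot on row 3; the obj-row RHS becomes 81/4 − (-9)·(89/16) = 1125/16.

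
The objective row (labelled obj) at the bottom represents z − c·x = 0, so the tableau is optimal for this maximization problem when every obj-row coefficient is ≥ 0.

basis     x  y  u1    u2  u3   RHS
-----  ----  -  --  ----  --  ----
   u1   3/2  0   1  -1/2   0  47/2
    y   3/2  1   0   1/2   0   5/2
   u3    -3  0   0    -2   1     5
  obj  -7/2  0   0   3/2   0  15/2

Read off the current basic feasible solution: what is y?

y is basic (row 2); its value is the RHS of that row, 5/2.

5/2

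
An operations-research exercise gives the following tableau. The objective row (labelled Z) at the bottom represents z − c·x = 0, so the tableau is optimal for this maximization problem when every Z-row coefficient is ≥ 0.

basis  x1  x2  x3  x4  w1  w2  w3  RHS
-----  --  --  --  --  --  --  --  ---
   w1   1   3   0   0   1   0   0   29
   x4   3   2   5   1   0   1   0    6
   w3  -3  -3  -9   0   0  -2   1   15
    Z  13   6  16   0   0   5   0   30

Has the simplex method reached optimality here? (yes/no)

yes

Every Z-row coefficient is ≥ 0, so the tableau is optimal.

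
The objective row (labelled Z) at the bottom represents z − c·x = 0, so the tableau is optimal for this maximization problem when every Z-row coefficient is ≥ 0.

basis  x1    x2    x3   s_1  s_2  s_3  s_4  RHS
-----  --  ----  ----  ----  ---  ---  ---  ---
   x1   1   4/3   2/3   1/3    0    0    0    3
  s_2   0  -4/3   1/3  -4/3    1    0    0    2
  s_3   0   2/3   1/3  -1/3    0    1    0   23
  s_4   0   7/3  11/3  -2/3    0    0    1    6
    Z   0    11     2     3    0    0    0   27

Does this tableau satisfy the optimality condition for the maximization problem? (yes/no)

Every Z-row coefficient is ≥ 0, so the tableau is optimal.

yes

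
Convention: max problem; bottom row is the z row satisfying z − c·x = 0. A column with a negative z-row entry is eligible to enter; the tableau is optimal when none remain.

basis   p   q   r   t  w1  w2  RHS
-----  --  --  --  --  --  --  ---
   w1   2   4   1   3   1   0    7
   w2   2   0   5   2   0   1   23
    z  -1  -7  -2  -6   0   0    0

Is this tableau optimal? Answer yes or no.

The z-row has a negative entry -7 in column q, so it is not optimal.

no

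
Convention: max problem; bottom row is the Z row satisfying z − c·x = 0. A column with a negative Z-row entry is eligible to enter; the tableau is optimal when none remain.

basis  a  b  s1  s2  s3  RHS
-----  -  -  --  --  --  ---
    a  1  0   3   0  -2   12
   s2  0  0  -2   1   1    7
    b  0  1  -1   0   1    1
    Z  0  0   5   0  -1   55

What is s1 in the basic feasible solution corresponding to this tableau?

s1 is not in the basis, so in the current basic feasible solution s1 = 0.

0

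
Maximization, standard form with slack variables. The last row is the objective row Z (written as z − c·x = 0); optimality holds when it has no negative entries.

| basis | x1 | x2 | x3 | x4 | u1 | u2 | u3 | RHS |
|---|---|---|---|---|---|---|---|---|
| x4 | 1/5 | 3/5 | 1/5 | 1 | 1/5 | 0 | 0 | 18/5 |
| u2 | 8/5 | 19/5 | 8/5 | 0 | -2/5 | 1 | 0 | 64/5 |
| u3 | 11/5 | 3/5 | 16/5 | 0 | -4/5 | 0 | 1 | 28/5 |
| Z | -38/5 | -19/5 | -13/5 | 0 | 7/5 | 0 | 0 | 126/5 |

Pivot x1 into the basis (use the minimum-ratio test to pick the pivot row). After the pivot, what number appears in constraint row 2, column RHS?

Ratio test on column x1 — row 1: (18/5)/(1/5) = 18; row 2: (64/5)/(8/5) = 8; row 3: (28/5)/(11/5) = 28/11. Minimum is 28/11 at row 3 (u3 leaves); pivot element 11/5.
Divide row 3 by 11/5; eliminate column x1 from the other rows.
Row 2 update in column RHS: 64/5 − (8/5)·(28/11) = 96/11.

96/11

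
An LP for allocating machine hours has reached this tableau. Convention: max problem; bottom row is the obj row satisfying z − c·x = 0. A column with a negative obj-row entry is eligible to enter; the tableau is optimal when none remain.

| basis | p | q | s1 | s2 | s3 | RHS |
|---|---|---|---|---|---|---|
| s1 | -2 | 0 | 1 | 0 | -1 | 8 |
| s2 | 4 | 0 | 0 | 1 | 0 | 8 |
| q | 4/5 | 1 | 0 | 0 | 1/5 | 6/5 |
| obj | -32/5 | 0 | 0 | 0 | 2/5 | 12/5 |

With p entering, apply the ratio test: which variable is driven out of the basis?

Column p entries and ratios — s1: -2 ≤ 0, skip; s2: 8/4 = 2; q: (6/5)/(4/5) = 3/2.
Smallest ratio is 3/2 in the row of q, so q leaves.

q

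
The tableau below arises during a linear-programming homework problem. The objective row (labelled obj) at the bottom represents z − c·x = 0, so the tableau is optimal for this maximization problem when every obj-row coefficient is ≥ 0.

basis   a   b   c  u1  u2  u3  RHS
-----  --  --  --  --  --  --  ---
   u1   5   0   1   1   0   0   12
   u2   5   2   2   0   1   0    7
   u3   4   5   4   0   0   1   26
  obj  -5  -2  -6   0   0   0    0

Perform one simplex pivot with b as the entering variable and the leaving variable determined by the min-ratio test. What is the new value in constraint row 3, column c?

-1

Ratio test on column b — row 1: entry 0 ≤ 0; row 2: 7/2 = 7/2; row 3: 26/5 = 26/5. Minimum is 7/2 at row 2 (u2 leaves); pivot element 2.
Divide row 2 by 2; eliminate column b from the other rows.
Row 3 update in column c: 4 − 5·1 = -1.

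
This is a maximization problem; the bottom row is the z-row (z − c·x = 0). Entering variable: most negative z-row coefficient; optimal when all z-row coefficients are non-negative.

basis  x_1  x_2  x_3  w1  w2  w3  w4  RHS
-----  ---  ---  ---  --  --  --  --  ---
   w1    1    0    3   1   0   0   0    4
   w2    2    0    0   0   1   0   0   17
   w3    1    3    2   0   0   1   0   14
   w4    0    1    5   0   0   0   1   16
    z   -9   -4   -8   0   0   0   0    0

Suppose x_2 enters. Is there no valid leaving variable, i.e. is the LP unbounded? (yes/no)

Column x_2 has positive entries in row(s) 3, 4, so the ratio test bounds it — not unbounded.

no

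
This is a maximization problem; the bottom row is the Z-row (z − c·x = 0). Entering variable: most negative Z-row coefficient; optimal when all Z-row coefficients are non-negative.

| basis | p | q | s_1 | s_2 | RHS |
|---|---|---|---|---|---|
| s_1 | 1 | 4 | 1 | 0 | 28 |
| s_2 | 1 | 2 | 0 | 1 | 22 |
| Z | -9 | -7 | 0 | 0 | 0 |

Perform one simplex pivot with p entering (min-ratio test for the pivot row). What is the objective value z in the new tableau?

198

Ratio test on column p — row 1: 28/1 = 28; row 2: 22/1 = 22. Minimum is 22 at row 2 (s_2 leaves); pivot element 1.
Pivot on row 2; the Z-row RHS becomes 0 − (-9)·22 = 198.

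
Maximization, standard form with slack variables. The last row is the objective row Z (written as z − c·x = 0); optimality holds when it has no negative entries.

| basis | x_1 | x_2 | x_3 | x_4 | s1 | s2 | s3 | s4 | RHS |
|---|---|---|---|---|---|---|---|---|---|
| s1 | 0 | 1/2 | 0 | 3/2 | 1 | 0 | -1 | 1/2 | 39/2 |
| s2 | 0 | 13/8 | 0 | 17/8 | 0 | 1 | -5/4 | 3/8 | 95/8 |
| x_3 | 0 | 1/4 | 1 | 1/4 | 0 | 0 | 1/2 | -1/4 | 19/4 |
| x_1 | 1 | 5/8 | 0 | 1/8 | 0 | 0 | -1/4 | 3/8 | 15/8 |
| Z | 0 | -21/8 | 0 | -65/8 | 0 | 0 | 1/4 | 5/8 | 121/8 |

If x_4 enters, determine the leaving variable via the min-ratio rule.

Column x_4 entries and ratios — s1: (39/2)/(3/2) = 13; s2: (95/8)/(17/8) = 95/17; x_3: (19/4)/(1/4) = 19; x_1: (15/8)/(1/8) = 15.
Smallest ratio is 95/17 in the row of s2, so s2 leaves.

s2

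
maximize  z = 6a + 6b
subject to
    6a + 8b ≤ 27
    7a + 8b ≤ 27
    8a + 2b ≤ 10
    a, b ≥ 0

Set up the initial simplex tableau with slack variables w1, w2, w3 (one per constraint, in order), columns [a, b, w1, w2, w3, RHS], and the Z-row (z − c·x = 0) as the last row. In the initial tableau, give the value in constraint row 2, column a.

Constraint 2 has coefficient 7 on a.

7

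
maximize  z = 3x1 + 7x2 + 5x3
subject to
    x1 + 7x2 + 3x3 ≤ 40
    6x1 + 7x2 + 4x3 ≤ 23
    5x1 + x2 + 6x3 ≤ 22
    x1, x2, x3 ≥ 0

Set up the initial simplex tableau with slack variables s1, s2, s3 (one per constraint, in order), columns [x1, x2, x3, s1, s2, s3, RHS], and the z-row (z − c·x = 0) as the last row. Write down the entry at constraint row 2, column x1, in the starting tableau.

Constraint 2 has coefficient 6 on x1.

6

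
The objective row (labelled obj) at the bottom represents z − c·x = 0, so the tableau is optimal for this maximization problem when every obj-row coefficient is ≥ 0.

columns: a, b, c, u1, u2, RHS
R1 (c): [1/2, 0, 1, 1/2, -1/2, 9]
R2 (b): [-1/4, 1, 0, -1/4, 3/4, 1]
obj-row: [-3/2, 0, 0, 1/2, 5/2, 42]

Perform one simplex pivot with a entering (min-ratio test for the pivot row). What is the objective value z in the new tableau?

Ratio test on column a — row 1: 9/(1/2) = 18; row 2: entry -1/4 ≤ 0. Minimum is 18 at row 1 (c leaves); pivot element 1/2.
Pivot on row 1; the obj-row RHS becomes 42 − (-3/2)·18 = 69.

69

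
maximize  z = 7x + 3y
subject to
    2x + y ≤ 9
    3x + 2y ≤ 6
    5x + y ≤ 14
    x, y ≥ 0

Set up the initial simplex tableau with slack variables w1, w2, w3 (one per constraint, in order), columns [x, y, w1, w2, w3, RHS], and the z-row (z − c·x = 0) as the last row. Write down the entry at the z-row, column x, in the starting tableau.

-7

The z-row carries the negated objective coefficients: the x entry is -7.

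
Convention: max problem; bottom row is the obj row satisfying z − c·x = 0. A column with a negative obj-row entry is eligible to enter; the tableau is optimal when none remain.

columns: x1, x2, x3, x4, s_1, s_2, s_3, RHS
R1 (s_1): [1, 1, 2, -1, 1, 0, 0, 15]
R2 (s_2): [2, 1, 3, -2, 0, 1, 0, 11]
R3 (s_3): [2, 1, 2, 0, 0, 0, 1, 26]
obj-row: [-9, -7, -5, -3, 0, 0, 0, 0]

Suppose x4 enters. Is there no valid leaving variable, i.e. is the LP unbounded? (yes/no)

yes

Every constraint-row entry in column x4 is ≤ 0, so increasing x4 is unbounded.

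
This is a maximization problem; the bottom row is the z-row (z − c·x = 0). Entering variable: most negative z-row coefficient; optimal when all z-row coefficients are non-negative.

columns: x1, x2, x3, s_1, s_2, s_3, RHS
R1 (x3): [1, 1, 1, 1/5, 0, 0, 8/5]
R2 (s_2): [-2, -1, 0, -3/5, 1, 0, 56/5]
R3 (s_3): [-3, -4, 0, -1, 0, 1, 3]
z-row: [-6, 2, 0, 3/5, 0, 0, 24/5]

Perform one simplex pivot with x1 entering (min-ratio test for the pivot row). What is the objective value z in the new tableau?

Ratio test on column x1 — row 1: (8/5)/1 = 8/5; row 2: entry -2 ≤ 0; row 3: entry -3 ≤ 0. Minimum is 8/5 at row 1 (x3 leaves); pivot element 1.
Pivot on row 1; the z-row RHS becomes 24/5 − (-6)·(8/5) = 72/5.

72/5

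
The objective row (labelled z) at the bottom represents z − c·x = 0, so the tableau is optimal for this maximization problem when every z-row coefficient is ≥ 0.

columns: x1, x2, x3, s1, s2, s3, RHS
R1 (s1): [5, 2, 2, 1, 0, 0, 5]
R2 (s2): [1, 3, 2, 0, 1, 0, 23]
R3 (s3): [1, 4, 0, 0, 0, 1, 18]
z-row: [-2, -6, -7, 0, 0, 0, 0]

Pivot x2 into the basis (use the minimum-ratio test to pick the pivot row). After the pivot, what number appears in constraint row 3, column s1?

-2

Ratio test on column x2 — row 1: 5/2 = 5/2; row 2: 23/3 = 23/3; row 3: 18/4 = 9/2. Minimum is 5/2 at row 1 (s1 leaves); pivot element 2.
Divide row 1 by 2; eliminate column x2 from the other rows.
Row 3 update in column s1: 0 − 4·(1/2) = -2.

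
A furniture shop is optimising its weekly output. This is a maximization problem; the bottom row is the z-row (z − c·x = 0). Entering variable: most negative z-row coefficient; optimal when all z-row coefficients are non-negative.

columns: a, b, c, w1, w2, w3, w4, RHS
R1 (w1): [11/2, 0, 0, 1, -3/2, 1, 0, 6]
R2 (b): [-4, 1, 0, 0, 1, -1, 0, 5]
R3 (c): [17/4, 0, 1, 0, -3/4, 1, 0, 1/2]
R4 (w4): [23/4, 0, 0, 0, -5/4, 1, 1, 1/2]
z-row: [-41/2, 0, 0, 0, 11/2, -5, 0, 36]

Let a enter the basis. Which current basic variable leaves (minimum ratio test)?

Column a entries and ratios — w1: 6/(11/2) = 12/11; b: -4 ≤ 0, skip; c: (1/2)/(17/4) = 2/17; w4: (1/2)/(23/4) = 2/23.
Smallest ratio is 2/23 in the row of w4, so w4 leaves.

w4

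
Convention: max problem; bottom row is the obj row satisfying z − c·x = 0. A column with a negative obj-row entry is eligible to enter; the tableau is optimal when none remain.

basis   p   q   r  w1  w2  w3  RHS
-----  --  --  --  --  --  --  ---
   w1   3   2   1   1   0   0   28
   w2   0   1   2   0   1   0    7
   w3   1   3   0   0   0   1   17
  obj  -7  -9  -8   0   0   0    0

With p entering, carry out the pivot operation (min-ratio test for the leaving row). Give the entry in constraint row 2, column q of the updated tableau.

1

Ratio test on column p — row 1: 28/3 = 28/3; row 2: entry 0 ≤ 0; row 3: 17/1 = 17. Minimum is 28/3 at row 1 (w1 leaves); pivot element 3.
Divide row 1 by 3; eliminate column p from the other rows.
Row 2 update in column q: 1 − 0·(2/3) = 1.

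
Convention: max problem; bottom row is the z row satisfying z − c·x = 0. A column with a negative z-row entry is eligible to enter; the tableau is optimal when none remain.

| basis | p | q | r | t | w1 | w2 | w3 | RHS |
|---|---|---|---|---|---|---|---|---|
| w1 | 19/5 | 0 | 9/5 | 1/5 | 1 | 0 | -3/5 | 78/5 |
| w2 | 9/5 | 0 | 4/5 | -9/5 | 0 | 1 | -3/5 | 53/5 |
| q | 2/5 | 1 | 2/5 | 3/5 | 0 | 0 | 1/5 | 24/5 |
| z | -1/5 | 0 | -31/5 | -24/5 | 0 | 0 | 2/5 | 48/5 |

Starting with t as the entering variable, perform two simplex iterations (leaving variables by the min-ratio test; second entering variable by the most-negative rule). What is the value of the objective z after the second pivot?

366/5

Ratio test on column t — row 1: (78/5)/(1/5) = 78; row 2: entry -9/5 ≤ 0; row 3: (24/5)/(3/5) = 8. Minimum is 8 at row 3 (q leaves); pivot element 3/5.
Pivot on row 3; the z-row RHS becomes 48/5 − (-24/5)·8 = 48.
Next entering variable (most negative z-row entry -3): r.
Ratio test on column r — row 1: 14/(5/3) = 42/5; row 2: 25/2 = 25/2; row 3: 8/(2/3) = 12. Minimum is 42/5 at row 1 (w1 leaves); pivot element 5/3.
After the second pivot the z-row RHS is 48 − (-3)·(42/5) = 366/5.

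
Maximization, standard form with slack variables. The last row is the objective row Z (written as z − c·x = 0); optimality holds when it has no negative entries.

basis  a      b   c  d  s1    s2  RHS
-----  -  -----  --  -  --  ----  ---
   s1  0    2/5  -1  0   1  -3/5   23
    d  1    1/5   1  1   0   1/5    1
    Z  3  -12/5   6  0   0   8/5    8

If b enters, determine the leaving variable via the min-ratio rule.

d

Column b entries and ratios — s1: 23/(2/5) = 115/2; d: 1/(1/5) = 5.
Smallest ratio is 5 in the row of d, so d leaves.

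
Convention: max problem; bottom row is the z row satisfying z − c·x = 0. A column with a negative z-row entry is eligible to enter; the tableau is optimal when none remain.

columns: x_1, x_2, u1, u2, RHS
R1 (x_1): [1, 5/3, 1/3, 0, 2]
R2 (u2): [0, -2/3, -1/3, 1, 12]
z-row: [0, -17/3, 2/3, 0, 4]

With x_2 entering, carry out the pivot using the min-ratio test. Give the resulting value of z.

Ratio test on column x_2 — row 1: 2/(5/3) = 6/5; row 2: entry -2/3 ≤ 0. Minimum is 6/5 at row 1 (x_1 leaves); pivot element 5/3.
Pivot on row 1; the z-row RHS becomes 4 − (-17/3)·(6/5) = 54/5.

54/5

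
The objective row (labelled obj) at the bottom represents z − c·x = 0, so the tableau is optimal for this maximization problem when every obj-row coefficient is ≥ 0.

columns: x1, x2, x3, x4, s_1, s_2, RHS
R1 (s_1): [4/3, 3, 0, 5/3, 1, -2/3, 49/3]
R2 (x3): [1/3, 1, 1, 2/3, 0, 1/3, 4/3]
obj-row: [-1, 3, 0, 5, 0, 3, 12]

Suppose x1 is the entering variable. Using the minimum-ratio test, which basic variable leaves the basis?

Column x1 entries and ratios — s_1: (49/3)/(4/3) = 49/4; x3: (4/3)/(1/3) = 4.
Smallest ratio is 4 in the row of x3, so x3 leaves.

x3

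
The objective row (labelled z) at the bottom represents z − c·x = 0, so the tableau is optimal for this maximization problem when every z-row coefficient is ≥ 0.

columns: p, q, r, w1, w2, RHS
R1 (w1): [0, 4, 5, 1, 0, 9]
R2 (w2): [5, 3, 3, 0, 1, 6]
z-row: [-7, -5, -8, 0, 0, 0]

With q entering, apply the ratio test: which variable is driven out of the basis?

Column q entries and ratios — w1: 9/4 = 9/4; w2: 6/3 = 2.
Smallest ratio is 2 in the row of w2, so w2 leaves.

w2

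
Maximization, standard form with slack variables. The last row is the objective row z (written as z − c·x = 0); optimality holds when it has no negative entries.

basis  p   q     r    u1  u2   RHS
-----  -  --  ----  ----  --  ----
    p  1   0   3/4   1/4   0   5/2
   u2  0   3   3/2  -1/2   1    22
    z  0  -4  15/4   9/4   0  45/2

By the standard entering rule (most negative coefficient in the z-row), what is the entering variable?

Negative z-row entries: q: -4.
The most negative is -4 in column q, so q enters.

q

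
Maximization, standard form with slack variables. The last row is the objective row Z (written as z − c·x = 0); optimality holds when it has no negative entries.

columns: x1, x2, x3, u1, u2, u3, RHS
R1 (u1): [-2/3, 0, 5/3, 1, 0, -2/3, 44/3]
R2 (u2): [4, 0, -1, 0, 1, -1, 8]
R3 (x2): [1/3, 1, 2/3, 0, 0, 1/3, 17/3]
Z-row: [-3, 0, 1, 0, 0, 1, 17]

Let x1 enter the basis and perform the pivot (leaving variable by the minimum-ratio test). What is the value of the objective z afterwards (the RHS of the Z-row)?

Ratio test on column x1 — row 1: entry -2/3 ≤ 0; row 2: 8/4 = 2; row 3: (17/3)/(1/3) = 17. Minimum is 2 at row 2 (u2 leaves); pivot element 4.
Pivot on row 2; the Z-row RHS becomes 17 − (-3)·2 = 23.

23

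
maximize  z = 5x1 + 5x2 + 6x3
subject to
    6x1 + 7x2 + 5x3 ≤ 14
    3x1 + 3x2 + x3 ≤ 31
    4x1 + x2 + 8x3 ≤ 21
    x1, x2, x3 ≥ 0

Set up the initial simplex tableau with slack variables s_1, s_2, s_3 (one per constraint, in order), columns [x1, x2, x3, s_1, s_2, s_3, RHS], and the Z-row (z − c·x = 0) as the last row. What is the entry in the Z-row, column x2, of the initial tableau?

-5

The Z-row carries the negated objective coefficients: the x2 entry is -5.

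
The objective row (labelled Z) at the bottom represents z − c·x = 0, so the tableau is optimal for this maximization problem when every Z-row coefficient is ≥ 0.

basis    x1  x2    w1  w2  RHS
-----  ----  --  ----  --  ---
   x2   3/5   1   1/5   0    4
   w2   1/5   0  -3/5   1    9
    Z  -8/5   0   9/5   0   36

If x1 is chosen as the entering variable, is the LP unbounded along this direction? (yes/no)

no

Column x1 has positive entries in row(s) 1, 2, so the ratio test bounds it — not unbounded.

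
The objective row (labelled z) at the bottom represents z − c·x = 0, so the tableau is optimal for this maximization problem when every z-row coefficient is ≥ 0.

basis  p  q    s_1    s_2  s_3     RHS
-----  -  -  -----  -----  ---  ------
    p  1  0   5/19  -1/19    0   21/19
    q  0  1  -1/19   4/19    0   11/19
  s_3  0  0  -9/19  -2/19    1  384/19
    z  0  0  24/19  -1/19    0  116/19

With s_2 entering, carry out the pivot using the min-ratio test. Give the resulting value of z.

25/4

Ratio test on column s_2 — row 1: entry -1/19 ≤ 0; row 2: (11/19)/(4/19) = 11/4; row 3: entry -2/19 ≤ 0. Minimum is 11/4 at row 2 (q leaves); pivot element 4/19.
Pivot on row 2; the z-row RHS becomes 116/19 − (-1/19)·(11/4) = 25/4.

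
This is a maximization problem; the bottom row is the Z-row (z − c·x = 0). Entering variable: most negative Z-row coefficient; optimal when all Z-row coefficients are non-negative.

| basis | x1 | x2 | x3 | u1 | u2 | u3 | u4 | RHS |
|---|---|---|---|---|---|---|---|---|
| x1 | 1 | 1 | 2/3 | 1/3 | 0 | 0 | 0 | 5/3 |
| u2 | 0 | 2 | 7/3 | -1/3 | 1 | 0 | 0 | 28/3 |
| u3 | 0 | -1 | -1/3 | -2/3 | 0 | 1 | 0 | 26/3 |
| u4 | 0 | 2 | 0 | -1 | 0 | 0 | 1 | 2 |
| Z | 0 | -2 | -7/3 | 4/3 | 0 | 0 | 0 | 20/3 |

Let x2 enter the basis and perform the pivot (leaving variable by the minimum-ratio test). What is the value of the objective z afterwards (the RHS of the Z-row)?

Ratio test on column x2 — row 1: (5/3)/1 = 5/3; row 2: (28/3)/2 = 14/3; row 3: entry -1 ≤ 0; row 4: 2/2 = 1. Minimum is 1 at row 4 (u4 leaves); pivot element 2.
Pivot on row 4; the Z-row RHS becomes 20/3 − (-2)·1 = 26/3.

26/3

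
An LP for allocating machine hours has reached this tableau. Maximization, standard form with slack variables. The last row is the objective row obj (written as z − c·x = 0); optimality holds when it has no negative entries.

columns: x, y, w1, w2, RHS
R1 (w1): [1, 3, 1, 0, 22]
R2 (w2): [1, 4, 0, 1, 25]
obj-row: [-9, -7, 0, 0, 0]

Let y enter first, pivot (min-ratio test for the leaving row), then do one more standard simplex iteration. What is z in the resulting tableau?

Ratio test on column y — row 1: 22/3 = 22/3; row 2: 25/4 = 25/4. Minimum is 25/4 at row 2 (w2 leaves); pivot element 4.
Pivot on row 2; the obj-row RHS becomes 0 − (-7)·(25/4) = 175/4.
Next entering variable (most negative obj-row entry -29/4): x.
Ratio test on column x — row 1: (13/4)/(1/4) = 13; row 2: (25/4)/(1/4) = 25. Minimum is 13 at row 1 (w1 leaves); pivot element 1/4.
After the second pivot the obj-row RHS is 175/4 − (-29/4)·13 = 138.

138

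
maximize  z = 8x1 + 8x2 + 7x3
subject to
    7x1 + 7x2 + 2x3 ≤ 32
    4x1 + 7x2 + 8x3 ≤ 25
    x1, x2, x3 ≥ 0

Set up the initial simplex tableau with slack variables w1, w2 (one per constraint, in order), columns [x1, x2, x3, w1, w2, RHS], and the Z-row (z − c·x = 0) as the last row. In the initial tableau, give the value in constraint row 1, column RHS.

The RHS of constraint 1 is b_1 = 32.

32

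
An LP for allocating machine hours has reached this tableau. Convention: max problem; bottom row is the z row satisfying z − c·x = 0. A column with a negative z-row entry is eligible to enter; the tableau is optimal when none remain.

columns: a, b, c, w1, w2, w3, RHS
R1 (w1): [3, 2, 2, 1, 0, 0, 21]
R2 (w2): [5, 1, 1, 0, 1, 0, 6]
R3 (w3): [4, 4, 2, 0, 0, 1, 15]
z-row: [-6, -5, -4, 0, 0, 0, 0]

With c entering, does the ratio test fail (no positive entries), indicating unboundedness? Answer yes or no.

no

Column c has positive entries in row(s) 1, 2, 3, so the ratio test bounds it — not unbounded.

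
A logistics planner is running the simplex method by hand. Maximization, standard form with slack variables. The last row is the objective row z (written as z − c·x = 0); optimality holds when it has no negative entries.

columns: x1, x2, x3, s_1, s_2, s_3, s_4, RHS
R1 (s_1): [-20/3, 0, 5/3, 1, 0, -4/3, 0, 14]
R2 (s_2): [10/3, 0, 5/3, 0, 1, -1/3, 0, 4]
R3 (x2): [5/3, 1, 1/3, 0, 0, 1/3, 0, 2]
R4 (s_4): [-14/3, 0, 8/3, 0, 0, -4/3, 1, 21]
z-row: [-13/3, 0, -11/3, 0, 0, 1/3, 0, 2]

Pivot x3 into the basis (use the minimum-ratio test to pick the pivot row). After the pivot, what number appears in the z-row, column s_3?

Ratio test on column x3 — row 1: 14/(5/3) = 42/5; row 2: 4/(5/3) = 12/5; row 3: 2/(1/3) = 6; row 4: 21/(8/3) = 63/8. Minimum is 12/5 at row 2 (s_2 leaves); pivot element 5/3.
Divide row 2 by 5/3; eliminate column x3 from the other rows.
z-row update in column s_3: 1/3 − (-11/3)·(-1/5) = -2/5.

-2/5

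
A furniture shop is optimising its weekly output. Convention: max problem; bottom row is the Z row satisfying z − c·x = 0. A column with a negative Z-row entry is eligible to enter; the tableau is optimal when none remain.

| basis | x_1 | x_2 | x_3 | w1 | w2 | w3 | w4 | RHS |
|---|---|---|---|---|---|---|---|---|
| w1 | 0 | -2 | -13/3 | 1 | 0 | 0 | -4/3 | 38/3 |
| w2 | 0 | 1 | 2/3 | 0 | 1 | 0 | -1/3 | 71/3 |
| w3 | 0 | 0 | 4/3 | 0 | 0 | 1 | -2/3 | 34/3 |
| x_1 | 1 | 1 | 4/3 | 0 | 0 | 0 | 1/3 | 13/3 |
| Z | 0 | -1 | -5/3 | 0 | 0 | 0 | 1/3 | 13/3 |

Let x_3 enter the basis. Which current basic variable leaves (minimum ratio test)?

x_1

Column x_3 entries and ratios — w1: -13/3 ≤ 0, skip; w2: (71/3)/(2/3) = 71/2; w3: (34/3)/(4/3) = 17/2; x_1: (13/3)/(4/3) = 13/4.
Smallest ratio is 13/4 in the row of x_1, so x_1 leaves.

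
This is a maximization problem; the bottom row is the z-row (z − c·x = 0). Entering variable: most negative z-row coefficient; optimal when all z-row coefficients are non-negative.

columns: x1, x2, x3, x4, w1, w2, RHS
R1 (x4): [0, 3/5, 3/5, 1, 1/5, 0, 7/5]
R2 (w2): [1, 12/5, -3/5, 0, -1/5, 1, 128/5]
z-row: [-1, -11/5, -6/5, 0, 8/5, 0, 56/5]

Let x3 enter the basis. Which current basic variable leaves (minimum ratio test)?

Column x3 entries and ratios — x4: (7/5)/(3/5) = 7/3; w2: -3/5 ≤ 0, skip.
Smallest ratio is 7/3 in the row of x4, so x4 leaves.

x4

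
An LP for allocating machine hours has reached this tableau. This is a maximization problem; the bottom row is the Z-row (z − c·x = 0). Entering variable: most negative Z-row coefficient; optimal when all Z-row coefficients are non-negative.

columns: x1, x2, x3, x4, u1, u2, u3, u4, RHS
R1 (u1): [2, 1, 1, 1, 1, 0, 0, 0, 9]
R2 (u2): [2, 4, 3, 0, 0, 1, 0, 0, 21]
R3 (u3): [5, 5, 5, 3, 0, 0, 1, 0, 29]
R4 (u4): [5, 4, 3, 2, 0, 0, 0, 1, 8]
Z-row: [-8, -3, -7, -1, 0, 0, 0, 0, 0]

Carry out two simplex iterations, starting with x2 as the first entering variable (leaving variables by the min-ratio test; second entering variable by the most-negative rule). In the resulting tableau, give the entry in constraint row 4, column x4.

Ratio test on column x2 — row 1: 9/1 = 9; row 2: 21/4 = 21/4; row 3: 29/5 = 29/5; row 4: 8/4 = 2. Minimum is 2 at row 4 (u4 leaves); pivot element 4.
Divide row 4 by 4; eliminate column x2 from the other rows.
Second iteration: most negative Z-row entry is -19/4 in column x3, so x3 enters.
Ratio test on column x3 — row 1: 7/(1/4) = 28; row 2: entry 0 ≤ 0; row 3: 19/(5/4) = 76/5; row 4: 2/(3/4) = 8/3. Minimum is 8/3 at row 4 (x2 leaves); pivot element 3/4.
Divide row 4 by 3/4; eliminate column x3 from the other rows.
After both pivots, the entry at constraint row 4, column x4 is 2/3.

2/3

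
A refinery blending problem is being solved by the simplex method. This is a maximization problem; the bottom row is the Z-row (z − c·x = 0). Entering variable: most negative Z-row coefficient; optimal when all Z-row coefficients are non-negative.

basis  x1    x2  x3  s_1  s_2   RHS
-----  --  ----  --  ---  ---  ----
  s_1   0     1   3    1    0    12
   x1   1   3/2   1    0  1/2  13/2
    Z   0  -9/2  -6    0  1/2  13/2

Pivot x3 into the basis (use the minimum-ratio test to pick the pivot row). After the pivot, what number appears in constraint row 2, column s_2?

1/2

Ratio test on column x3 — row 1: 12/3 = 4; row 2: (13/2)/1 = 13/2. Minimum is 4 at row 1 (s_1 leaves); pivot element 3.
Divide row 1 by 3; eliminate column x3 from the other rows.
Row 2 update in column s_2: 1/2 − 1·0 = 1/2.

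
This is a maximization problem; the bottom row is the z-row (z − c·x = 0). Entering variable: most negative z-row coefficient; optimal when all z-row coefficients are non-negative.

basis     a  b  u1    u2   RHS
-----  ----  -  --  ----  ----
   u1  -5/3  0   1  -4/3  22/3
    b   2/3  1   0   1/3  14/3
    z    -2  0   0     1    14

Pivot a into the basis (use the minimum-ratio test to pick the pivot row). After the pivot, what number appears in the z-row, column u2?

2

Ratio test on column a — row 1: entry -5/3 ≤ 0; row 2: (14/3)/(2/3) = 7. Minimum is 7 at row 2 (b leaves); pivot element 2/3.
Divide row 2 by 2/3; eliminate column a from the other rows.
z-row update in column u2: 1 − (-2)·(1/2) = 2.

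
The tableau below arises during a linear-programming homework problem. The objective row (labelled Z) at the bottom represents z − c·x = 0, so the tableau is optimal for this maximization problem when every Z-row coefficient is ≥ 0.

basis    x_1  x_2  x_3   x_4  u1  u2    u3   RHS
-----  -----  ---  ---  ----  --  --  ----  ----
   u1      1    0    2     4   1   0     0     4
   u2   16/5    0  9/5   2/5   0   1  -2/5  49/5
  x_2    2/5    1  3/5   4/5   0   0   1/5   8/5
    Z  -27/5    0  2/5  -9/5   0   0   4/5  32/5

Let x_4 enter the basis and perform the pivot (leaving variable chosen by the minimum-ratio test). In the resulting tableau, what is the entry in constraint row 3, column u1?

-1/5

Ratio test on column x_4 — row 1: 4/4 = 1; row 2: (49/5)/(2/5) = 49/2; row 3: (8/5)/(4/5) = 2. Minimum is 1 at row 1 (u1 leaves); pivot element 4.
Divide row 1 by 4; eliminate column x_4 from the other rows.
Row 3 update in column u1: 0 − (4/5)·(1/4) = -1/5.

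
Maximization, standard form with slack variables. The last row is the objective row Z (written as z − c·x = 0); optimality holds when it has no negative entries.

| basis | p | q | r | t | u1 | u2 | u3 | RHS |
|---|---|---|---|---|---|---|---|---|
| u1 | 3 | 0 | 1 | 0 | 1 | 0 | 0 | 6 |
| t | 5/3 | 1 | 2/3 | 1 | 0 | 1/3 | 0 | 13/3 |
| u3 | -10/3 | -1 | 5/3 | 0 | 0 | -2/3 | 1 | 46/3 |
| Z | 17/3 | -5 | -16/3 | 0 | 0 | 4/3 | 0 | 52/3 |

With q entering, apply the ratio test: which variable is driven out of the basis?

t

Column q entries and ratios — u1: 0 ≤ 0, skip; t: (13/3)/1 = 13/3; u3: -1 ≤ 0, skip.
Smallest ratio is 13/3 in the row of t, so t leaves.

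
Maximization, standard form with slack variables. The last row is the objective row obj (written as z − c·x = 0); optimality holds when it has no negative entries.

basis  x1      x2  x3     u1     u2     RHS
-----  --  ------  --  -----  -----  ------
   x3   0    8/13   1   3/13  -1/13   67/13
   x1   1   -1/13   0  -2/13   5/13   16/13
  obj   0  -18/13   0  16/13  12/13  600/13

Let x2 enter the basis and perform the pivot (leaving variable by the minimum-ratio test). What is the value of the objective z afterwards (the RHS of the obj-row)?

231/4

Ratio test on column x2 — row 1: (67/13)/(8/13) = 67/8; row 2: entry -1/13 ≤ 0. Minimum is 67/8 at row 1 (x3 leaves); pivot element 8/13.
Pivot on row 1; the obj-row RHS becomes 600/13 − (-18/13)·(67/8) = 231/4.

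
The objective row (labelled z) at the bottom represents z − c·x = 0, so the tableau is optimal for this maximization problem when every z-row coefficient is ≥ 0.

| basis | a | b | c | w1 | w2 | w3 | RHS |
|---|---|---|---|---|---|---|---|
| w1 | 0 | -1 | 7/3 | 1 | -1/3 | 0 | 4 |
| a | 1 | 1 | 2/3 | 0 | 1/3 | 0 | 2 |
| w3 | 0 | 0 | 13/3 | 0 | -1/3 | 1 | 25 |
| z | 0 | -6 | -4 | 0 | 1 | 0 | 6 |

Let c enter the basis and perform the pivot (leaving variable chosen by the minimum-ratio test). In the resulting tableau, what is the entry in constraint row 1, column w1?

3/7

Ratio test on column c — row 1: 4/(7/3) = 12/7; row 2: 2/(2/3) = 3; row 3: 25/(13/3) = 75/13. Minimum is 12/7 at row 1 (w1 leaves); pivot element 7/3.
Divide row 1 by 7/3; eliminate column c from the other rows.
In the new row 1, the w1 entry is the old entry divided by the pivot: 1/(7/3) = 3/7.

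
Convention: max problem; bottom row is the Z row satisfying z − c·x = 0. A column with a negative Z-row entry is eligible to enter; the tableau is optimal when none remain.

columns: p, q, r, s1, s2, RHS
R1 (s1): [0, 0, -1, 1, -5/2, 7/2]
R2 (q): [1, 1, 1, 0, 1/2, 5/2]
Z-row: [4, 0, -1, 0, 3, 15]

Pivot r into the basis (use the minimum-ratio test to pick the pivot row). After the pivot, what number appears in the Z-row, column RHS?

35/2

Ratio test on column r — row 1: entry -1 ≤ 0; row 2: (5/2)/1 = 5/2. Minimum is 5/2 at row 2 (q leaves); pivot element 1.
Divide row 2 by 1; eliminate column r from the other rows.
Z-row update in column RHS: 15 − (-1)·(5/2) = 35/2.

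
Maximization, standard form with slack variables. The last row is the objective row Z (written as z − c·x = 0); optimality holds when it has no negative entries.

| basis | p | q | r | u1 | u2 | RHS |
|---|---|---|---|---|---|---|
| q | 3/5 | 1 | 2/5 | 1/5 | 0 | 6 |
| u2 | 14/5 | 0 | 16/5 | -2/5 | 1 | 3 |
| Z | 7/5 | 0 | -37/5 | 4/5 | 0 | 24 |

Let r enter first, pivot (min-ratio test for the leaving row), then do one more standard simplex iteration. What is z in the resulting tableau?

Ratio test on column r — row 1: 6/(2/5) = 15; row 2: 3/(16/5) = 15/16. Minimum is 15/16 at row 2 (u2 leaves); pivot element 16/5.
Pivot on row 2; the Z-row RHS becomes 24 − (-37/5)·(15/16) = 495/16.
Next entering variable (most negative Z-row entry -1/8): u1.
Ratio test on column u1 — row 1: (45/8)/(1/4) = 45/2; row 2: entry -1/8 ≤ 0. Minimum is 45/2 at row 1 (q leaves); pivot element 1/4.
After the second pivot the Z-row RHS is 495/16 − (-1/8)·(45/2) = 135/4.

135/4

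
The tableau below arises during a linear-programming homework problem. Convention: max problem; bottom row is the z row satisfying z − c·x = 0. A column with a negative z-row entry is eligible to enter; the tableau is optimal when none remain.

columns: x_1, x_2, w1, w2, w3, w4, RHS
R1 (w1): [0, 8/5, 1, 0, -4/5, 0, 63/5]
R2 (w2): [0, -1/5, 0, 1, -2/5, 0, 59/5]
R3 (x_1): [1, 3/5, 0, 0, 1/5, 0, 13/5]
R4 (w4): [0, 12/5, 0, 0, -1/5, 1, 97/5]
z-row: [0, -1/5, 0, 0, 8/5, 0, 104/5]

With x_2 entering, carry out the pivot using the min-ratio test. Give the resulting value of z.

65/3

Ratio test on column x_2 — row 1: (63/5)/(8/5) = 63/8; row 2: entry -1/5 ≤ 0; row 3: (13/5)/(3/5) = 13/3; row 4: (97/5)/(12/5) = 97/12. Minimum is 13/3 at row 3 (x_1 leaves); pivot element 3/5.
Pivot on row 3; the z-row RHS becomes 104/5 − (-1/5)·(13/3) = 65/3.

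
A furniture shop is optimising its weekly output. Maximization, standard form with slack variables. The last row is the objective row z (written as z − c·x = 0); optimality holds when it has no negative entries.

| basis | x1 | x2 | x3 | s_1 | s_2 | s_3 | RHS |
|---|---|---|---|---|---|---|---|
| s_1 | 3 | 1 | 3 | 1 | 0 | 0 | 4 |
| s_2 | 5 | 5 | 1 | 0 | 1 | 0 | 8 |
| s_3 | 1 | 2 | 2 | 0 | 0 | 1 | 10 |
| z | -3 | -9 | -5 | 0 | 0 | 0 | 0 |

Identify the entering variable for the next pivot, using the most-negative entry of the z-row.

x2

Negative z-row entries: x1: -3, x2: -9, x3: -5.
The most negative is -9 in column x2, so x2 enters.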